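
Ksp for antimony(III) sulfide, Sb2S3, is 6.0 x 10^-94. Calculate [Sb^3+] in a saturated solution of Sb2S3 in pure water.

1.8 × 10^-19 M

Sb2S3(s) <=> 2 Sb^3+(aq) + 3 S^2-(aq)
Ksp = [Sb^3+]^2[S^2-]^3
Let s = molar solubility. Then [Sb^3+] = 2s and [S^2-] = 3s.
Ksp = (2s)^2(3s)^3 = 108s^5
s = (6.0 x 10^-94 / 108)^(1/5) = 8.89 × 10^-20 M
[Sb^3+] = 2s = 1.8 × 10^-19 M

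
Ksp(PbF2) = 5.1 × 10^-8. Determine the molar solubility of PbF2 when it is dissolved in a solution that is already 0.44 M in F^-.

s ≈ 2.6 x 10^-7 M

PbF2(s) <=> Pb^2+ + 2 F^-
Ksp = [Pb^2+][F^-]^2
Let s be the molar solubility in this solution. [Pb^2+] = s, [F^-] = 0.44 + 2s ≈ 0.44 (Ksp is small, so little additional dissolves).
Ksp ≈ s × (0.44)^2
s = 2.6 x 10^-7 M
Check: 2s = 5.3 × 10^-7 ≪ 0.44, so the approximation is valid.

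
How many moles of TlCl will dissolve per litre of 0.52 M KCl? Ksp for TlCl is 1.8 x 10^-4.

TlCl(s) <=> Tl^+ + Cl^-
Ksp = [Tl^+][Cl^-]
Let s = moles of TlCl that dissolve per litre. [Tl^+] = s, [Cl^-] = 0.52 + s ≈ 0.52 (common-ion effect: Cl^- is already 0.52 M).
Ksp ≈ s × 0.52
s = 3.5 × 10^-4 M
Check: s = 3.5 × 10^-4 ≪ 0.52, so the approximation is valid.

s = 3.5e-4 M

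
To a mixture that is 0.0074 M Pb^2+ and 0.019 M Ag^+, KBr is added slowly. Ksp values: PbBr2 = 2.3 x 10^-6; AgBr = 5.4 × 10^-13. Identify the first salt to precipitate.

AgBr

Precipitation of each salt starts when its ion product equals its Ksp.
For PbBr2: 2.3 x 10^-6 = 0.0074 × [Br^-]^2  ⇒  [Br^-] = 1.8 × 10^-2 M.
For AgBr: 5.4 × 10^-13 = 0.019 × [Br^-]  ⇒  [Br^-] = 2.8 x 10^-11 M.
The salt with the lower threshold [Br^-] precipitates first: AgBr.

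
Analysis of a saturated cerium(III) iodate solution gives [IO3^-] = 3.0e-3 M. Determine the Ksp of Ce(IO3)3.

Ce(IO3)3(s) ⇌ Ce^3+(aq) + 3 IO3^-(aq)
Stoichiometry gives [Ce^3+] = (1/3)[IO3^-] = 1.00 × 10^-3 M.
Ksp = [Ce^3+][IO3^-]^3
Ksp = 1.00 × 10^-3 × (3.0 × 10^-3)^3 = 2.7 × 10^-11

Ksp ≈ 2.7 × 10^-11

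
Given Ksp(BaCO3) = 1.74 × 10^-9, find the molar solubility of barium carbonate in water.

BaCO3(s) ⇌ Ba^2+(aq) + CO3^2-(aq)
Ksp = [Ba^2+][CO3^2-]
Let s = molar solubility. Then [Ba^2+] = s and [CO3^2-] = s.
Ksp = s^2
s = (1.74 × 10^-9)^(1/2) = 4.17 x 10^-5 M

s = 4.17 x 10^-5 M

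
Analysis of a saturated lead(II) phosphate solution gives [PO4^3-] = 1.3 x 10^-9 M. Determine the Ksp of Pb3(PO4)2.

1.3e-44

Pb3(PO4)2(s) ⇌ 3 Pb^2+ + 2 PO4^3-
Stoichiometry gives [Pb^2+] = (3/2)[PO4^3-] = 1.95 x 10^-9 M.
Ksp = [Pb^2+]^3[PO4^3-]^2
Ksp = (1.95 × 10^-9)^3 × (1.3 × 10^-9)^2 = 1.3 x 10^-44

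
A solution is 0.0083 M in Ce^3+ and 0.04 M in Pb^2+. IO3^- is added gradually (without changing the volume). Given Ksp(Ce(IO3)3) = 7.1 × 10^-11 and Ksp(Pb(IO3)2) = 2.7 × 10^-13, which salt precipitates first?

Pb(IO3)2

Precipitation of each salt starts when its ion product equals its Ksp.
For Ce(IO3)3: 7.1 × 10^-11 = 0.0083 × [IO3^-]^3  ⇒  [IO3^-] = 2.0 x 10^-3 M.
For Pb(IO3)2: 2.7 × 10^-13 = 0.04 × [IO3^-]^2  ⇒  [IO3^-] = 2.6 × 10^-6 M.
The salt with the lower threshold [IO3^-] precipitates first: Pb(IO3)2.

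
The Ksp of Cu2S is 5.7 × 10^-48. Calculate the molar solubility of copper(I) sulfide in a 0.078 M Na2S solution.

4.3e-24 M

Cu2S(s) ⇌ 2 Cu^+(aq) + S^2-(aq)
Ksp = [Cu^+]^2[S^2-]
Let s = moles of Cu2S that dissolve per litre. [Cu^+] = 2s, [S^2-] = 0.078 + s ≈ 0.078 (since S^2- from Na2S dominates).
Ksp ≈ (2s)^2 × 0.078
s = 4.3 x 10^-24 M
Check: s = 4.3 x 10^-24 ≪ 0.078, so the approximation is valid.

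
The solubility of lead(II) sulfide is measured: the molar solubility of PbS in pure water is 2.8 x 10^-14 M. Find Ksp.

Ksp ≈ 7.8e-28

PbS(s) ⇌ Pb^2+ + S^2-
If s mol/L of PbS dissolves, [Pb^2+] = s and [S^2-] = s.
Ksp = [Pb^2+][S^2-]
Ksp = s^2
With s = 2.8 × 10^-14: Ksp = 7.8 × 10^-28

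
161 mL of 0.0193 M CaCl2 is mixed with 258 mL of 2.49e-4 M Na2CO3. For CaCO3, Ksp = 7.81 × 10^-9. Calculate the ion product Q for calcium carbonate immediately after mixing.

Total volume = 161 + 258 = 419 mL.
[Ca^2+] = 1.93 × 10^-2 × (161/419) = 7.416 x 10^-3 M
[CO3^2-] = 2.49 × 10^-4 × (258/419) = 1.533 × 10^-4 M
CaCO3(s) <=> Ca^2+(aq) + CO3^2-(aq), so Q = [Ca^2+][CO3^2-]
Q = (7.416 × 10^-3)(1.533 x 10^-4) = 1.14 x 10^-6
Q > Ksp, so CaCO3 will precipitate.

Q = 1.14 x 10^-6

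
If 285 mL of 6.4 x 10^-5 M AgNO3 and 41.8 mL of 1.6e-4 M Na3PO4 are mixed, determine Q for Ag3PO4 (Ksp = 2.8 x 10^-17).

3.6 x 10^-18

Total volume = 285 + 41.8 = 326.8 mL.
[Ag^+] = 6.4 × 10^-5 × (285/326.8) = 5.58 × 10^-5 M
[PO4^3-] = 1.6 × 10^-4 × (41.8/326.8) = 2.05 × 10^-5 M
Ag3PO4(s) ⇌ 3 Ag^+(aq) + PO4^3-(aq), so Q = [Ag^+]^3[PO4^3-]
Q = (5.58 × 10^-5)^3(2.05 × 10^-5) = 3.6 x 10^-18
Q < Ksp, so no precipitate of Ag3PO4 forms.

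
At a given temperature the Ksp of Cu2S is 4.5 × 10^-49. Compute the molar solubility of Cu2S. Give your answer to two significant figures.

s = 4.8e-17 M

Cu2S(s) ⇌ 2 Cu^+ + S^2-
Ksp = [Cu^+]^2[S^2-]
If s mol/L of Cu2S dissolves, [Cu^+] = 2s and [S^2-] = s.
So Ksp = (2s)^2 × s = 4s^3
s^3 = 4.5 × 10^-49 / 4, so s = 4.8 × 10^-17 M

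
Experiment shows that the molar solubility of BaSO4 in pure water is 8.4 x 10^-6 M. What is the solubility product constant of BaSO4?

BaSO4(s) ⇌ Ba^2+(aq) + SO4^2-(aq)
If s mol/L of BaSO4 dissolves, [Ba^2+] = s and [SO4^2-] = s.
Ksp = [Ba^2+][SO4^2-]
Ksp = (s)(s) = s^2
With s = 8.4 × 10^-6: Ksp = 7.1 x 10^-11

7.1e-11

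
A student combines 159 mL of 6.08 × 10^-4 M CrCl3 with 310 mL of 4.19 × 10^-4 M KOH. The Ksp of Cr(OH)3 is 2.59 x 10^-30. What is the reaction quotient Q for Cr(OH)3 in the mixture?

Total volume = 159 + 310 = 469 mL.
[Cr^3+] = 6.08 x 10^-4 × (159/469) = 2.061 × 10^-4 M
[OH^-] = 4.19 x 10^-4 × (310/469) = 2.770 × 10^-4 M
Cr(OH)3(s) ⇌ Cr^3+ + 3 OH^-, so Q = [Cr^3+][OH^-]^3
Q = (2.061 × 10^-4)(2.770 × 10^-4)^3 = 4.38 × 10^-15
Q > Ksp, so Cr(OH)3 will precipitate.

4.38e-15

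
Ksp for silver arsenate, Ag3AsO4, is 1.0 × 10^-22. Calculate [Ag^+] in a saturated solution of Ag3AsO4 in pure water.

[Ag^+] ≈ 4.2e-6 M

Ag3AsO4(s) <=> 3 Ag^+ + AsO4^3-
Ksp = [Ag^+]^3[AsO4^3-]
With molar solubility s: [Ag^+] = 3s, [AsO4^3-] = s.
Ksp = (3s)^3s = 27s^4
s = (1.0 × 10^-22 / 27)^(1/4) = 1.39 x 10^-6 M
[Ag^+] = 3s = 4.2 × 10^-6 M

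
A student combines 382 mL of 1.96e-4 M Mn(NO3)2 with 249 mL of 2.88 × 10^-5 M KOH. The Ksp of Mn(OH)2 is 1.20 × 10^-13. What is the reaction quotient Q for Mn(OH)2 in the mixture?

Total volume = 382 + 249 = 631 mL.
[Mn^2+] = 1.96 x 10^-4 × (382/631) = 1.187 × 10^-4 M
[OH^-] = 2.88 × 10^-5 × (249/631) = 1.136 × 10^-5 M
Mn(OH)2(s) <=> Mn^2+(aq) + 2 OH^-(aq), so Q = [Mn^2+][OH^-]^2
Q = (1.187 × 10^-4)(1.136 × 10^-5)^2 = 1.53 x 10^-14
Q < Ksp, so no precipitate of Mn(OH)2 forms.

1.53 x 10^-14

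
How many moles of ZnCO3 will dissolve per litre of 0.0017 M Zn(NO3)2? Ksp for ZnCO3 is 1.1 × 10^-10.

6.5 x 10^-8 M

ZnCO3(s) <=> Zn^2+ + CO3^2-
Ksp = [Zn^2+][CO3^2-]
Let s = moles of ZnCO3 that dissolve per litre. [Zn^2+] = 0.0017 + s ≈ 0.0017, [CO3^2-] = s (since Zn^2+ from Zn(NO3)2 dominates).
Ksp ≈ 0.0017 × s
s = 6.5 x 10^-8 M
Check: s = 6.5 × 10^-8 ≪ 0.0017, so the approximation is valid.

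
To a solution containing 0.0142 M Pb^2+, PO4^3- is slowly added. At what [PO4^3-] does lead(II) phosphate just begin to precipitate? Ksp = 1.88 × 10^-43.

Pb3(PO4)2(s) ⇌ 3 Pb^2+(aq) + 2 PO4^3-(aq)
Ksp = [Pb^2+]^3[PO4^3-]^2
Precipitation begins when Q = Ksp. With [Pb^2+] = 0.0142 M:
1.88 × 10^-43 = (0.0142)^3 × [PO4^3-]^2
[PO4^3-] = (1.88 × 10^-43 / 2.863 × 10^-6)^(1/2) = 2.56 × 10^-19 M

2.56 × 10^-19 M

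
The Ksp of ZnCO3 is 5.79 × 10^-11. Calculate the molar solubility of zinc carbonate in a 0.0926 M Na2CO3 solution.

ZnCO3(s) <=> Zn^2+ + CO3^2-
Ksp = [Zn^2+][CO3^2-]
Let s = moles of ZnCO3 that dissolve per litre. [Zn^2+] = s, [CO3^2-] = 0.0926 + s ≈ 0.0926 (common-ion effect: CO3^2- is already 0.0926 M).
Ksp ≈ s × 0.0926
s = 6.25 × 10^-10 M
Check: s = 6.3 × 10^-10 ≪ 0.0926, so the approximation is valid.

6.25e-10 M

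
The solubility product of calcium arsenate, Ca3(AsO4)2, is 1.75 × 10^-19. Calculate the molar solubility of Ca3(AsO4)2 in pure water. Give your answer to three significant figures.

Ca3(AsO4)2(s) ⇌ 3 Ca^2+(aq) + 2 AsO4^3-(aq)
Ksp = [Ca^2+]^3[AsO4^3-]^2
With molar solubility s: [Ca^2+] = 3s, [AsO4^3-] = 2s.
So Ksp = (3s)^3 × (2s)^2 = 108s^5
s = (1.75 × 10^-19 / 108)^(1/5) = 6.95 x 10^-5 M

s = 6.95e-5 M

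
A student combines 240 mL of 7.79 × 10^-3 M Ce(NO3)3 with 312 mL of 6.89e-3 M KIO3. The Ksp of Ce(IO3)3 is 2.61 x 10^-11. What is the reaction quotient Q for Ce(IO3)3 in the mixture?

Total volume = 240 + 312 = 552 mL.
[Ce^3+] = 7.79 x 10^-3 × (240/552) = 3.387 × 10^-3 M
[IO3^-] = 6.89 × 10^-3 × (312/552) = 3.894 × 10^-3 M
Ce(IO3)3(s) ⇌ Ce^3+(aq) + 3 IO3^-(aq), so Q = [Ce^3+][IO3^-]^3
Q = (3.387 × 10^-3)(3.894 × 10^-3)^3 = 2.00 × 10^-10
Q > Ksp, so Ce(IO3)3 will precipitate.

Q = 2.00e-10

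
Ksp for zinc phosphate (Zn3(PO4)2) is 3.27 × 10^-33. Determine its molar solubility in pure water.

s ≈ 1.25 × 10^-7 M

Zn3(PO4)2(s) ⇌ 3 Zn^2+ + 2 PO4^3-
Ksp = [Zn^2+]^3[PO4^3-]^2
For each mole of Zn3(PO4)2 that dissolves: [Zn^2+] = 3s, [PO4^3-] = 2s.
So Ksp = (3s)^3 × (2s)^2 = 108s^5
s = (3.27 × 10^-33 / 108)^(1/5) = 1.25 × 10^-7 M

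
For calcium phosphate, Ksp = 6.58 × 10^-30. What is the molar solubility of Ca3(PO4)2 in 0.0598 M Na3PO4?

Ca3(PO4)2(s) ⇌ 3 Ca^2+ + 2 PO4^3-
Ksp = [Ca^2+]^3[PO4^3-]^2
Let s be the molar solubility in this solution. [Ca^2+] = 3s, [PO4^3-] = 0.0598 + 2s ≈ 0.0598 (common-ion effect: PO4^3- is already 0.0598 M).
Ksp ≈ (3s)^3 × (0.0598)^2
s = 4.08 × 10^-10 M
Check: 2s = 8.2 × 10^-10 ≪ 0.0598, so the approximation is valid.

s ≈ 4.08 × 10^-10 M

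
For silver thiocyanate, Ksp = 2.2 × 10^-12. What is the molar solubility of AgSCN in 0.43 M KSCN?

AgSCN(s) ⇌ Ag^+(aq) + SCN^-(aq)
Ksp = [Ag^+][SCN^-]
Let s be the molar solubility in this solution. [Ag^+] = s, [SCN^-] = 0.43 + s ≈ 0.43 (Ksp is small, so little additional dissolves).
Ksp ≈ s × 0.43
s = 5.1 x 10^-12 M
Check: s = 5.1 × 10^-12 ≪ 0.43, so the approximation is valid.

s ≈ 5.1e-12 M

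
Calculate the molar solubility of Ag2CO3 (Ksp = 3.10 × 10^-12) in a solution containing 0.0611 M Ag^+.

Ag2CO3(s) ⇌ 2 Ag^+(aq) + CO3^2-(aq)
Ksp = [Ag^+]^2[CO3^2-]
Let s = moles of Ag2CO3 that dissolve per litre. [Ag^+] = 0.0611 + 2s ≈ 0.0611, [CO3^2-] = s (Ksp is small, so little additional dissolves).
Ksp ≈ (0.0611)^2 × s
s = 8.30 × 10^-10 M
Check: 2s = 1.7 × 10^-9 ≪ 0.0611, so the approximation is valid.

8.30 × 10^-10 M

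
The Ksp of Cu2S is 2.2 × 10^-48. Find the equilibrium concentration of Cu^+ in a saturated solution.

[Cu^+] ≈ 1.6 x 10^-16 M

Cu2S(s) ⇌ 2 Cu^+(aq) + S^2-(aq)
Ksp = [Cu^+]^2[S^2-]
With molar solubility s: [Cu^+] = 2s, [S^2-] = s.
So Ksp = (2s)^2 × s = 4s^3
Solving, s = (2.2 × 10^-48/4)^(1/3) = 8.19 x 10^-17 M
[Cu^+] = 2s = 1.6 x 10^-16 M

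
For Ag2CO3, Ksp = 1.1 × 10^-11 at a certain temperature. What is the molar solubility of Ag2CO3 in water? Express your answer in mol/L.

Ag2CO3(s) ⇌ 2 Ag^+(aq) + CO3^2-(aq)
Ksp = [Ag^+]^2[CO3^2-]
If s mol/L of Ag2CO3 dissolves, [Ag^+] = 2s and [CO3^2-] = s.
So Ksp = (2s)^2 × s = 4s^3
s^3 = 1.1 × 10^-11 / 4, so s = 1.4 × 10^-4 M

s ≈ 1.4e-4 M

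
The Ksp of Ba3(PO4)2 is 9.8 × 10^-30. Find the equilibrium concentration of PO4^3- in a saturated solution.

Ba3(PO4)2(s) ⇌ 3 Ba^2+(aq) + 2 PO4^3-(aq)
Ksp = [Ba^2+]^3[PO4^3-]^2
For each mole of Ba3(PO4)2 that dissolves: [Ba^2+] = 3s, [PO4^3-] = 2s.
So Ksp = (3s)^3 × (2s)^2 = 108s^5
Solving, s = (9.8 × 10^-30/108)^(1/5) = 6.19 × 10^-7 M
[PO4^3-] = 2s = 1.2 × 10^-6 M

[PO4^3-] ≈ 1.2 × 10^-6 M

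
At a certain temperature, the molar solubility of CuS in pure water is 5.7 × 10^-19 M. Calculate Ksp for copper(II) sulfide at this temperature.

Ksp = 3.2 × 10^-37

CuS(s) <=> Cu^2+ + S^2-
With molar solubility s: [Cu^2+] = s, [S^2-] = s.
Ksp = [Cu^2+][S^2-]
Ksp = s^2
Ksp = (5.7 x 10^-19)^2 = 3.2 × 10^-37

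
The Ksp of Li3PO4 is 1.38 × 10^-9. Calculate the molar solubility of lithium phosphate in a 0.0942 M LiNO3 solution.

Li3PO4(s) <=> 3 Li^+(aq) + PO4^3-(aq)
Ksp = [Li^+]^3[PO4^3-]
Let s be the molar solubility in this solution. [Li^+] = 0.0942 + 3s ≈ 0.0942, [PO4^3-] = s (since Li^+ from LiNO3 dominates).
Ksp ≈ (0.0942)^3 × s
s = 1.65 × 10^-6 M
Check: 3s = 5.0 × 10^-6 ≪ 0.0942, so the approximation is valid.

s = 1.65e-6 M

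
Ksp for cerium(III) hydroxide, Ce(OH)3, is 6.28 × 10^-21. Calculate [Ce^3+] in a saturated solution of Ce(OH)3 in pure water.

[Ce^3+] ≈ 3.91e-6 M

Ce(OH)3(s) ⇌ Ce^3+(aq) + 3 OH^-(aq)
Ksp = [Ce^3+][OH^-]^3
Let s = molar solubility. Then [Ce^3+] = s and [OH^-] = 3s.
So Ksp = s × (3s)^3 = 27s^4
s^4 = 6.28 × 10^-21 / 27, so s = 3.905 × 10^-6 M
[Ce^3+] = s = 3.91 × 10^-6 M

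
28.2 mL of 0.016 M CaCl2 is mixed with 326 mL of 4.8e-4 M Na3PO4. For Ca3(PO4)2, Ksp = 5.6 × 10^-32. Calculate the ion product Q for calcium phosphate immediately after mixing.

4.0e-16

Total volume = 28.2 + 326 = 354.2 mL.
[Ca^2+] = 1.6 × 10^-2 × (28.2/354.2) = 1.27 × 10^-3 M
[PO4^3-] = 4.8 × 10^-4 × (326/354.2) = 4.42 × 10^-4 M
Ca3(PO4)2(s) <=> 3 Ca^2+(aq) + 2 PO4^3-(aq), so Q = [Ca^2+]^3[PO4^3-]^2
Q = (1.27 x 10^-3)^3(4.42 x 10^-4)^2 = 4.0 × 10^-16
Q > Ksp, so Ca3(PO4)2 will precipitate.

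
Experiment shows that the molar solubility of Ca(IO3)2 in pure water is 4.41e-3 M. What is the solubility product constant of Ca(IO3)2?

Ca(IO3)2(s) ⇌ Ca^2+ + 2 IO3^-
If s mol/L of Ca(IO3)2 dissolves, [Ca^2+] = s and [IO3^-] = 2s.
Ksp = [Ca^2+][IO3^-]^2
So Ksp = s × (2s)^2 = 4s^3
Ksp = 4 × (4.41 × 10^-3)^3 = 3.43 x 10^-7

Ksp ≈ 3.43e-7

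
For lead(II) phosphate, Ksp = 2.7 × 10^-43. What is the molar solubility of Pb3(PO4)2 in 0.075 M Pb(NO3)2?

Pb3(PO4)2(s) ⇌ 3 Pb^2+(aq) + 2 PO4^3-(aq)
Ksp = [Pb^2+]^3[PO4^3-]^2
Let s be the molar solubility in this solution. [Pb^2+] = 0.075 + 3s ≈ 0.075, [PO4^3-] = 2s (common-ion effect: Pb^2+ is already 0.075 M).
Ksp ≈ (0.075)^3 × (2s)^2
s = 1.3 × 10^-20 M
Check: 3s = 3.8 × 10^-20 ≪ 0.075, so the approximation is valid.

s ≈ 1.3 x 10^-20 M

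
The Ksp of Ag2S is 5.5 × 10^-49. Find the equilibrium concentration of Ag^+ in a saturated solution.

Ag2S(s) ⇌ 2 Ag^+ + S^2-
Ksp = [Ag^+]^2[S^2-]
If s mol/L of Ag2S dissolves, [Ag^+] = 2s and [S^2-] = s.
Ksp = (2s)^2s = 4s^3
s^3 = 5.5 × 10^-49 / 4, so s = 5.16 × 10^-17 M
[Ag^+] = 2s = 1.0 x 10^-16 M

[Ag^+] ≈ 1.0e-16 M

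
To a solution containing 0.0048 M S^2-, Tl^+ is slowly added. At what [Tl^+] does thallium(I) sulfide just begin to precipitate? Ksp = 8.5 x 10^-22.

4.2 × 10^-10 M

Tl2S(s) ⇌ 2 Tl^+(aq) + S^2-(aq)
Ksp = [Tl^+]^2[S^2-]
Precipitation begins when Q = Ksp. With [S^2-] = 0.0048 M:
8.5 x 10^-22 = (0.0048) × [Tl^+]^2
[Tl^+] = (8.5 x 10^-22 / 4.8 × 10^-3)^(1/2) = 4.2 × 10^-10 M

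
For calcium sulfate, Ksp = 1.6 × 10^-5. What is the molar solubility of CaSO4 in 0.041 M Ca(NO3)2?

s ≈ 3.9e-4 M

CaSO4(s) ⇌ Ca^2+ + SO4^2-
Ksp = [Ca^2+][SO4^2-]
Let s = moles of CaSO4 that dissolve per litre. [Ca^2+] = 0.041 + s ≈ 0.041, [SO4^2-] = s (Ksp is small, so little additional dissolves).
Ksp ≈ 0.041 × s
s = 3.9 x 10^-4 M
Check: s = 3.9 x 10^-4 ≪ 0.041, so the approximation is valid.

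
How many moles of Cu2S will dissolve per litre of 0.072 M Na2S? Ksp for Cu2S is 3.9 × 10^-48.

3.7e-24 M

Cu2S(s) ⇌ 2 Cu^+(aq) + S^2-(aq)
Ksp = [Cu^+]^2[S^2-]
Let s = moles of Cu2S that dissolve per litre. [Cu^+] = 2s, [S^2-] = 0.072 + s ≈ 0.072 (common-ion effect: S^2- is already 0.072 M).
Ksp ≈ (2s)^2 × 0.072
s = 3.7 x 10^-24 M
Check: s = 3.7 × 10^-24 ≪ 0.072, so the approximation is valid.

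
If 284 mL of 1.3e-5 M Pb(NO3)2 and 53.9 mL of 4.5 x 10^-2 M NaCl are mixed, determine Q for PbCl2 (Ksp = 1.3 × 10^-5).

Q ≈ 5.6 × 10^-10

Total volume = 284 + 53.9 = 337.9 mL.
[Pb^2+] = 1.3 × 10^-5 × (284/337.9) = 1.09 × 10^-5 M
[Cl^-] = 4.5 × 10^-2 × (53.9/337.9) = 7.18 x 10^-3 M
PbCl2(s) ⇌ Pb^2+(aq) + 2 Cl^-(aq), so Q = [Pb^2+][Cl^-]^2
Q = (1.09 × 10^-5)(7.18 × 10^-3)^2 = 5.6 × 10^-10
Q < Ksp, so no precipitate of PbCl2 forms.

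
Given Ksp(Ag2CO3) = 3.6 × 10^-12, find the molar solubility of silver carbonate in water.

s ≈ 9.7 × 10^-5 M

Ag2CO3(s) ⇌ 2 Ag^+(aq) + CO3^2-(aq)
Ksp = [Ag^+]^2[CO3^2-]
For each mole of Ag2CO3 that dissolves: [Ag^+] = 2s, [CO3^2-] = s.
Substituting: Ksp = (2s)^2s = 4s^3
s^3 = 3.6 × 10^-12 / 4, so s = 9.7 x 10^-5 M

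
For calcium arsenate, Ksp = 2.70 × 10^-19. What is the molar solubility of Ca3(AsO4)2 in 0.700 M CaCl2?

Ca3(AsO4)2(s) ⇌ 3 Ca^2+ + 2 AsO4^3-
Ksp = [Ca^2+]^3[AsO4^3-]^2
Let s = moles of Ca3(AsO4)2 that dissolve per litre. [Ca^2+] = 0.700 + 3s ≈ 0.700, [AsO4^3-] = 2s (since Ca^2+ from CaCl2 dominates).
Ksp ≈ (0.700)^3 × (2s)^2
s = 4.44 × 10^-10 M
Check: 3s = 1.3 × 10^-9 ≪ 0.700, so the approximation is valid.

s = 4.44 × 10^-10 M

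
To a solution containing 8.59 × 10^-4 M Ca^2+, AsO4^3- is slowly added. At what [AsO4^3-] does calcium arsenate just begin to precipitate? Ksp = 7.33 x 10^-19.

[AsO4^3-] = 3.40e-5 M

Ca3(AsO4)2(s) <=> 3 Ca^2+ + 2 AsO4^3-
Ksp = [Ca^2+]^3[AsO4^3-]^2
Precipitation begins when Q = Ksp. With [Ca^2+] = 8.59 × 10^-4 M:
7.33 x 10^-19 = (8.59 × 10^-4)^3 × [AsO4^3-]^2
[AsO4^3-] = (7.33 x 10^-19 / 6.338 × 10^-10)^(1/2) = 3.40 × 10^-5 M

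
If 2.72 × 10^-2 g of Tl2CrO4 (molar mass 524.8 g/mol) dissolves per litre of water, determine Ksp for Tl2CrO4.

5.57 × 10^-13

Molar solubility s = (2.72 x 10^-2 g/L) / (524.8 g/mol) = 5.183 x 10^-5 M.
Tl2CrO4(s) <=> 2 Tl^+ + CrO4^2-
Let s = molar solubility. Then [Tl^+] = 2s and [CrO4^2-] = s.
Ksp = [Tl^+]^2[CrO4^2-]
Substituting: Ksp = (2s)^2s = 4s^3
Ksp = 4 × (5.183 x 10^-5)^3 = 5.57 × 10^-13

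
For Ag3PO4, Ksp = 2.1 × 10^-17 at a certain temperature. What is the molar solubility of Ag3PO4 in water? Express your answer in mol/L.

Ag3PO4(s) <=> 3 Ag^+ + PO4^3-
Ksp = [Ag^+]^3[PO4^3-]
If s mol/L of Ag3PO4 dissolves, [Ag^+] = 3s and [PO4^3-] = s.
Substituting: Ksp = (3s)^3s = 27s^4
s^4 = 2.1 × 10^-17 / 27, so s = 3.0 × 10^-5 M

3.0 × 10^-5 M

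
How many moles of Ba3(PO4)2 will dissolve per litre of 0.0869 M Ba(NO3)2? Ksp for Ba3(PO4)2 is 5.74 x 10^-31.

Ba3(PO4)2(s) ⇌ 3 Ba^2+(aq) + 2 PO4^3-(aq)
Ksp = [Ba^2+]^3[PO4^3-]^2
Let s be the molar solubility in this solution. [Ba^2+] = 0.0869 + 3s ≈ 0.0869, [PO4^3-] = 2s (common-ion effect: Ba^2+ is already 0.0869 M).
Ksp ≈ (0.0869)^3 × (2s)^2
s = 1.48 x 10^-14 M
Check: 3s = 4.4 × 10^-14 ≪ 0.0869, so the approximation is valid.

1.48 × 10^-14 M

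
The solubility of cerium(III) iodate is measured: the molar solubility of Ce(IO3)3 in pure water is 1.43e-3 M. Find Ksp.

Ksp = 1.13 x 10^-10

Ce(IO3)3(s) ⇌ Ce^3+ + 3 IO3^-
If s mol/L of Ce(IO3)3 dissolves, [Ce^3+] = s and [IO3^-] = 3s.
Ksp = [Ce^3+][IO3^-]^3
So Ksp = s × (3s)^3 = 27s^4
With s = 1.43 x 10^-3: Ksp = 1.13 x 10^-10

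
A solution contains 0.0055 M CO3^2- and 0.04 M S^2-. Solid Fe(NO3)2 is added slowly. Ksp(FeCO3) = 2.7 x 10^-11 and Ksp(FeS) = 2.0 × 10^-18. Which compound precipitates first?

FeS

Precipitation of each salt starts when its ion product equals its Ksp.
For FeCO3: 2.7 x 10^-11 = 0.0055 × [Fe^2+]  ⇒  [Fe^2+] = 4.9 × 10^-9 M.
For FeS: 2.0 × 10^-18 = 0.04 × [Fe^2+]  ⇒  [Fe^2+] = 5.0 x 10^-17 M.
The salt with the lower threshold [Fe^2+] precipitates first: FeS.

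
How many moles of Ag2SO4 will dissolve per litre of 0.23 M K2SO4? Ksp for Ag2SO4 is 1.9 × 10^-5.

Ag2SO4(s) ⇌ 2 Ag^+ + SO4^2-
Ksp = [Ag^+]^2[SO4^2-]
If s mol/L dissolves here, [Ag^+] = 2s, [SO4^2-] = 0.23 + s ≈ 0.23 (Ksp is small, so little additional dissolves).
Ksp ≈ (2s)^2 × 0.23
s = 4.5 x 10^-3 M
Check: s = 4.5 x 10^-3 ≪ 0.23, so the approximation is valid.

s = 4.5 x 10^-3 M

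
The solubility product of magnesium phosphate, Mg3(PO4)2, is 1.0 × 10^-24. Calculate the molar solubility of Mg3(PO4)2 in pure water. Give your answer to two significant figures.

Mg3(PO4)2(s) <=> 3 Mg^2+ + 2 PO4^3-
Ksp = [Mg^2+]^3[PO4^3-]^2
If s mol/L of Mg3(PO4)2 dissolves, [Mg^2+] = 3s and [PO4^3-] = 2s.
Substituting: Ksp = (3s)^3(2s)^2 = 108s^5
s^5 = 1.0 × 10^-24 / 108, so s = 6.2 x 10^-6 M

6.2 × 10^-6 M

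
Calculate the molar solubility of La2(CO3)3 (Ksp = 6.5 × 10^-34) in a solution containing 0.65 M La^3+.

s = 3.8 × 10^-12 M

La2(CO3)3(s) ⇌ 2 La^3+(aq) + 3 CO3^2-(aq)
Ksp = [La^3+]^2[CO3^2-]^3
Let s be the molar solubility in this solution. [La^3+] = 0.65 + 2s ≈ 0.65, [CO3^2-] = 3s (Ksp is small, so little additional dissolves).
Ksp ≈ (0.65)^2 × (3s)^3
s = 3.8 × 10^-12 M
Check: 2s = 7.7 × 10^-12 ≪ 0.65, so the approximation is valid.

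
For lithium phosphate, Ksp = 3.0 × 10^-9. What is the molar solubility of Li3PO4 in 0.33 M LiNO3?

Li3PO4(s) ⇌ 3 Li^+(aq) + PO4^3-(aq)
Ksp = [Li^+]^3[PO4^3-]
Let s = moles of Li3PO4 that dissolve per litre. [Li^+] = 0.33 + 3s ≈ 0.33, [PO4^3-] = s (Ksp is small, so little additional dissolves).
Ksp ≈ (0.33)^3 × s
s = 8.3 x 10^-8 M
Check: 3s = 2.5 × 10^-7 ≪ 0.33, so the approximation is valid.

8.3 x 10^-8 M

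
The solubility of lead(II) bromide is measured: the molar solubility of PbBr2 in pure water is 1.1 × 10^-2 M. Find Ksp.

Ksp ≈ 5.3 × 10^-6

PbBr2(s) ⇌ Pb^2+ + 2 Br^-
For each mole of PbBr2 that dissolves: [Pb^2+] = s, [Br^-] = 2s.
Ksp = [Pb^2+][Br^-]^2
So Ksp = s × (2s)^2 = 4s^3
Ksp = 4 × (1.1 x 10^-2)^3 = 5.3 × 10^-6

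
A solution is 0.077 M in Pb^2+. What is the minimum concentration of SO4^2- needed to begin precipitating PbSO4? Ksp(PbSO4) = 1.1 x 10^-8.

[SO4^2-] = 1.4 x 10^-7 M

PbSO4(s) ⇌ Pb^2+(aq) + SO4^2-(aq)
Ksp = [Pb^2+][SO4^2-]
Precipitation begins when Q = Ksp. With [Pb^2+] = 0.077 M:
1.1 x 10^-8 = (0.077) × [SO4^2-]
[SO4^2-] = (1.1 x 10^-8 / 7.7 × 10^-2) = 1.4 × 10^-7 M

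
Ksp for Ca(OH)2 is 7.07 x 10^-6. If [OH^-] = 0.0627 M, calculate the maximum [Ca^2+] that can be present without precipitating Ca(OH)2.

Ca(OH)2(s) ⇌ Ca^2+(aq) + 2 OH^-(aq)
Ksp = [Ca^2+][OH^-]^2
Precipitation begins when Q = Ksp. With [OH^-] = 0.0627 M:
7.07 x 10^-6 = (0.0627)^2 × [Ca^2+]
[Ca^2+] = (7.07 x 10^-6 / 3.931 × 10^-3) = 1.80 × 10^-3 M

[Ca^2+] = 1.80 x 10^-3 M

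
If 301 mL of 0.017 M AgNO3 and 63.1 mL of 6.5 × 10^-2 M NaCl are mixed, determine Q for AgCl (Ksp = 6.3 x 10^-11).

Total volume = 301 + 63.1 = 364.1 mL.
[Ag^+] = 1.7 × 10^-2 × (301/364.1) = 1.41 × 10^-2 M
[Cl^-] = 6.5 × 10^-2 × (63.1/364.1) = 1.13 x 10^-2 M
AgCl(s) ⇌ Ag^+(aq) + Cl^-(aq), so Q = [Ag^+][Cl^-]
Q = (1.41 × 10^-2)(1.13 x 10^-2) = 1.6 x 10^-4
Q > Ksp, so AgCl will precipitate.

Q ≈ 1.6 × 10^-4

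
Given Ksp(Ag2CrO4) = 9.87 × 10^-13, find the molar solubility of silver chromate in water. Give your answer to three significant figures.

s ≈ 6.27 × 10^-5 M

Ag2CrO4(s) ⇌ 2 Ag^+(aq) + CrO4^2-(aq)
Ksp = [Ag^+]^2[CrO4^2-]
For each mole of Ag2CrO4 that dissolves: [Ag^+] = 2s, [CrO4^2-] = s.
Substituting: Ksp = (2s)^2s = 4s^3
s = (9.87 × 10^-13 / 4)^(1/3) = 6.27 × 10^-5 M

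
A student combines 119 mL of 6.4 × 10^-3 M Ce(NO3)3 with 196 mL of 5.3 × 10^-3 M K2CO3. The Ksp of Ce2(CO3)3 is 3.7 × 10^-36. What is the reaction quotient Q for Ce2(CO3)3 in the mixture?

Total volume = 119 + 196 = 315 mL.
[Ce^3+] = 6.4 x 10^-3 × (119/315) = 2.42 x 10^-3 M
[CO3^2-] = 5.3 × 10^-3 × (196/315) = 3.30 × 10^-3 M
Ce2(CO3)3(s) ⇌ 2 Ce^3+(aq) + 3 CO3^2-(aq), so Q = [Ce^3+]^2[CO3^2-]^3
Q = (2.42 x 10^-3)^2(3.30 × 10^-3)^3 = 2.1 x 10^-13
Q > Ksp, so Ce2(CO3)3 will precipitate.

Q ≈ 2.1e-13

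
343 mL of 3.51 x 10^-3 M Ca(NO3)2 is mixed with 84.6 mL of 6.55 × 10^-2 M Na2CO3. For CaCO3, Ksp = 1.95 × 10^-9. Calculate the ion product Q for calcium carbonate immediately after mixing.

Q ≈ 3.65 × 10^-5

Total volume = 343 + 84.6 = 427.6 mL.
[Ca^2+] = 3.51 x 10^-3 × (343/427.6) = 2.816 × 10^-3 M
[CO3^2-] = 6.55 x 10^-2 × (84.6/427.6) = 1.296 x 10^-2 M
CaCO3(s) <=> Ca^2+(aq) + CO3^2-(aq), so Q = [Ca^2+][CO3^2-]
Q = (2.816 × 10^-3)(1.296 x 10^-2) = 3.65 x 10^-5
Q > Ksp, so CaCO3 will precipitate.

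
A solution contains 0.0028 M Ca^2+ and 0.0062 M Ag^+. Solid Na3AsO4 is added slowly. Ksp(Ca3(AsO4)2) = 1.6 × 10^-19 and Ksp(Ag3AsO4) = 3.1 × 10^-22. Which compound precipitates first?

Ag3AsO4

Each salt begins to precipitate when Q = Ksp, i.e. when [AsO4^3-] reaches its threshold.
For Ca3(AsO4)2: 1.6 × 10^-19 = (0.0028)^3 × [AsO4^3-]^2  ⇒  [AsO4^3-] = 2.7 × 10^-6 M.
For Ag3AsO4: 3.1 × 10^-22 = (0.0062)^3 × [AsO4^3-]  ⇒  [AsO4^3-] = 1.3 x 10^-15 M.
The salt with the lower threshold [AsO4^3-] precipitates first: Ag3AsO4.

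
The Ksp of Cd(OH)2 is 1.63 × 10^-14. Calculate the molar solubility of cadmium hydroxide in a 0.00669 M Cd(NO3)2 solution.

s ≈ 7.80 × 10^-7 M

Cd(OH)2(s) ⇌ Cd^2+(aq) + 2 OH^-(aq)
Ksp = [Cd^2+][OH^-]^2
If s mol/L dissolves here, [Cd^2+] = 0.00669 + s ≈ 0.00669, [OH^-] = 2s (since Cd^2+ from Cd(NO3)2 dominates).
Ksp ≈ 0.00669 × (2s)^2
s = 7.80 × 10^-7 M
Check: s = 7.8 × 10^-7 ≪ 0.00669, so the approximation is valid.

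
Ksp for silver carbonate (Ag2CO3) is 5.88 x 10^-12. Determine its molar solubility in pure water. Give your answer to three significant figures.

Ag2CO3(s) <=> 2 Ag^+ + CO3^2-
Ksp = [Ag^+]^2[CO3^2-]
Let s = molar solubility. Then [Ag^+] = 2s and [CO3^2-] = s.
So Ksp = (2s)^2 × s = 4s^3
s^3 = 5.88 x 10^-12 / 4, so s = 1.14 × 10^-4 M

s ≈ 1.14 × 10^-4 M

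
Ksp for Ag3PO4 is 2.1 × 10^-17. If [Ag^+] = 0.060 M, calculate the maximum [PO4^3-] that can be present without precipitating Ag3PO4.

[PO4^3-] = 9.7 × 10^-14 M

Ag3PO4(s) <=> 3 Ag^+(aq) + PO4^3-(aq)
Ksp = [Ag^+]^3[PO4^3-]
Precipitation begins when Q = Ksp. With [Ag^+] = 0.060 M:
2.1 × 10^-17 = (0.060)^3 × [PO4^3-]
[PO4^3-] = (2.1 × 10^-17 / 2.16 × 10^-4) = 9.7 × 10^-14 M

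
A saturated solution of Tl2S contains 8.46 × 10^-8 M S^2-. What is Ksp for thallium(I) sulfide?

2.42 × 10^-21

Tl2S(s) ⇌ 2 Tl^+(aq) + S^2-(aq)
Stoichiometry gives [Tl^+] = (2/1)[S^2-] = 1.692 x 10^-7 M.
Ksp = [Tl^+]^2[S^2-]
Ksp = (1.692 × 10^-7)^2 × 8.46 × 10^-8 = 2.42 × 10^-21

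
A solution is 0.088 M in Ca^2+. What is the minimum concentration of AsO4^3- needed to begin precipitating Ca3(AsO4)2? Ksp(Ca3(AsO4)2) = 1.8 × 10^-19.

Ca3(AsO4)2(s) ⇌ 3 Ca^2+(aq) + 2 AsO4^3-(aq)
Ksp = [Ca^2+]^3[AsO4^3-]^2
Precipitation begins when Q = Ksp. With [Ca^2+] = 0.088 M:
1.8 × 10^-19 = (0.088)^3 × [AsO4^3-]^2
[AsO4^3-] = (1.8 × 10^-19 / 6.81 × 10^-4)^(1/2) = 1.6 × 10^-8 M

[AsO4^3-] ≈ 1.6 x 10^-8 M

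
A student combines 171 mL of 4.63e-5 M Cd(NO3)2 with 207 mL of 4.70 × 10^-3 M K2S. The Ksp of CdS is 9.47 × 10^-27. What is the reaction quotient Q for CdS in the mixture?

5.39 × 10^-8

Total volume = 171 + 207 = 378 mL.
[Cd^2+] = 4.63 × 10^-5 × (171/378) = 2.095 x 10^-5 M
[S^2-] = 4.70 × 10^-3 × (207/378) = 2.574 x 10^-3 M
CdS(s) <=> Cd^2+(aq) + S^2-(aq), so Q = [Cd^2+][S^2-]
Q = (2.095 × 10^-5)(2.574 × 10^-3) = 5.39 x 10^-8
Q > Ksp, so CdS will precipitate.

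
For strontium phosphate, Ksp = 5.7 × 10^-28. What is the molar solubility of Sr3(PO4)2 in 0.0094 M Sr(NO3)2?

Sr3(PO4)2(s) <=> 3 Sr^2+(aq) + 2 PO4^3-(aq)
Ksp = [Sr^2+]^3[PO4^3-]^2
If s mol/L dissolves here, [Sr^2+] = 0.0094 + 3s ≈ 0.0094, [PO4^3-] = 2s (since Sr^2+ from Sr(NO3)2 dominates).
Ksp ≈ (0.0094)^3 × (2s)^2
s = 1.3 × 10^-11 M
Check: 3s = 3.9 × 10^-11 ≪ 0.0094, so the approximation is valid.

1.3 × 10^-11 M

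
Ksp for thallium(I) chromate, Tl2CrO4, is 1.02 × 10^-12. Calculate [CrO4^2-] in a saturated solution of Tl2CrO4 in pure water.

[CrO4^2-] = 6.34 × 10^-5 M

Tl2CrO4(s) <=> 2 Tl^+(aq) + CrO4^2-(aq)
Ksp = [Tl^+]^2[CrO4^2-]
If s mol/L of Tl2CrO4 dissolves, [Tl^+] = 2s and [CrO4^2-] = s.
So Ksp = (2s)^2 × s = 4s^3
s = (1.02 × 10^-12 / 4)^(1/3) = 6.341 × 10^-5 M
[CrO4^2-] = s = 6.34 × 10^-5 M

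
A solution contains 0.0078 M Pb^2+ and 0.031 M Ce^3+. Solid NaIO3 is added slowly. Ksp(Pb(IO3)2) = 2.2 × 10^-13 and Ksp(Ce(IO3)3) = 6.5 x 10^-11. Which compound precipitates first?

Pb(IO3)2

Each salt begins to precipitate when Q = Ksp, i.e. when [IO3^-] reaches its threshold.
For Pb(IO3)2: 2.2 × 10^-13 = 0.0078 × [IO3^-]^2  ⇒  [IO3^-] = 5.3 × 10^-6 M.
For Ce(IO3)3: 6.5 x 10^-11 = 0.031 × [IO3^-]^3  ⇒  [IO3^-] = 1.3 × 10^-3 M.
The salt with the lower threshold [IO3^-] precipitates first: Pb(IO3)2.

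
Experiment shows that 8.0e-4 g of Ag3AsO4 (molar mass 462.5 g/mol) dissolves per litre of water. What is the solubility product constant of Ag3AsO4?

2.4 x 10^-22

Molar solubility s = (8.0 x 10^-4 g/L) / (462.5 g/mol) = 1.73 x 10^-6 M.
Ag3AsO4(s) ⇌ 3 Ag^+(aq) + AsO4^3-(aq)
Let s = molar solubility. Then [Ag^+] = 3s and [AsO4^3-] = s.
Ksp = [Ag^+]^3[AsO4^3-]
Substituting: Ksp = (3s)^3s = 27s^4
With s = 1.73 × 10^-6: Ksp = 2.4 x 10^-22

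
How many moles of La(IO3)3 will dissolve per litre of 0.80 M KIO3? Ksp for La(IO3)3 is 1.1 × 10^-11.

2.1e-11 M

La(IO3)3(s) ⇌ La^3+ + 3 IO3^-
Ksp = [La^3+][IO3^-]^3
Let s be the molar solubility in this solution. [La^3+] = s, [IO3^-] = 0.80 + 3s ≈ 0.80 (since IO3^- from KIO3 dominates).
Ksp ≈ s × (0.80)^3
s = 2.1 x 10^-11 M
Check: 3s = 6.4 × 10^-11 ≪ 0.80, so the approximation is valid.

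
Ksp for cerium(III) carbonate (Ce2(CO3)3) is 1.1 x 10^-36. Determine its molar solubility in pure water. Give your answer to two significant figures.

2.5e-8 M

Ce2(CO3)3(s) ⇌ 2 Ce^3+(aq) + 3 CO3^2-(aq)
Ksp = [Ce^3+]^2[CO3^2-]^3
With molar solubility s: [Ce^3+] = 2s, [CO3^2-] = 3s.
Substituting: Ksp = (2s)^2(3s)^3 = 108s^5
Solving, s = (1.1 x 10^-36/108)^(1/5) = 2.5 x 10^-8 M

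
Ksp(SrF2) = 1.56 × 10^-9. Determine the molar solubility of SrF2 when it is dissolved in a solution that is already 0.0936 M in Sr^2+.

s ≈ 6.45 x 10^-5 M

SrF2(s) <=> Sr^2+ + 2 F^-
Ksp = [Sr^2+][F^-]^2
Let s = moles of SrF2 that dissolve per litre. [Sr^2+] = 0.0936 + s ≈ 0.0936, [F^-] = 2s (common-ion effect: Sr^2+ is already 0.0936 M).
Ksp ≈ 0.0936 × (2s)^2
s = 6.45 × 10^-5 M
Check: s = 6.5 x 10^-5 ≪ 0.0936, so the approximation is valid.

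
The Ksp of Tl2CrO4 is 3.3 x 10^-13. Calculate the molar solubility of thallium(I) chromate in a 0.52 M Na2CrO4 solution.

4.0 × 10^-7 M

Tl2CrO4(s) ⇌ 2 Tl^+ + CrO4^2-
Ksp = [Tl^+]^2[CrO4^2-]
Let s = moles of Tl2CrO4 that dissolve per litre. [Tl^+] = 2s, [CrO4^2-] = 0.52 + s ≈ 0.52 (Ksp is small, so little additional dissolves).
Ksp ≈ (2s)^2 × 0.52
s = 4.0 x 10^-7 M
Check: s = 4.0 × 10^-7 ≪ 0.52, so the approximation is valid.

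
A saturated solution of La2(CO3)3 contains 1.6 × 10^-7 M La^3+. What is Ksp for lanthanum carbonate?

3.5e-34

La2(CO3)3(s) <=> 2 La^3+(aq) + 3 CO3^2-(aq)
Stoichiometry gives [CO3^2-] = (3/2)[La^3+] = 2.40 × 10^-7 M.
Ksp = [La^3+]^2[CO3^2-]^3
Ksp = (1.6 × 10^-7)^2 × (2.40 x 10^-7)^3 = 3.5 × 10^-34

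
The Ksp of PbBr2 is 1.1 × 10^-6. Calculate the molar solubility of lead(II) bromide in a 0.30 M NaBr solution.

PbBr2(s) ⇌ Pb^2+ + 2 Br^-
Ksp = [Pb^2+][Br^-]^2
Let s be the molar solubility in this solution. [Pb^2+] = s, [Br^-] = 0.30 + 2s ≈ 0.30 (since Br^- from NaBr dominates).
Ksp ≈ s × (0.30)^2
s = 1.2 x 10^-5 M
Check: 2s = 2.4 × 10^-5 ≪ 0.30, so the approximation is valid.

1.2 x 10^-5 M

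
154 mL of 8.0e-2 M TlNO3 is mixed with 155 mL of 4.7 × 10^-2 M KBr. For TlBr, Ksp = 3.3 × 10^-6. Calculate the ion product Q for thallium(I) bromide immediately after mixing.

9.4 x 10^-4

Total volume = 154 + 155 = 309 mL.
[Tl^+] = 8.0 x 10^-2 × (154/309) = 3.99 × 10^-2 M
[Br^-] = 4.7 × 10^-2 × (155/309) = 2.36 × 10^-2 M
TlBr(s) <=> Tl^+ + Br^-, so Q = [Tl^+][Br^-]
Q = (3.99 x 10^-2)(2.36 × 10^-2) = 9.4 × 10^-4
Q > Ksp, so TlBr will precipitate.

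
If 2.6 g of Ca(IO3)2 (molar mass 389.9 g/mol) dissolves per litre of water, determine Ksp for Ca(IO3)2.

Ksp ≈ 1.2 x 10^-6

Molar solubility s = (2.6 g/L) / (389.9 g/mol) = 6.67 × 10^-3 M.
Ca(IO3)2(s) <=> Ca^2+(aq) + 2 IO3^-(aq)
If s mol/L of Ca(IO3)2 dissolves, [Ca^2+] = s and [IO3^-] = 2s.
Ksp = [Ca^2+][IO3^-]^2
Substituting: Ksp = s(2s)^2 = 4s^3
Ksp = 4 × (6.67 × 10^-3)^3 = 1.2 × 10^-6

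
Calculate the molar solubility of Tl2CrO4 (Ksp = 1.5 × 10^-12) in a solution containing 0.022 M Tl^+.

s = 3.1 × 10^-9 M

Tl2CrO4(s) <=> 2 Tl^+(aq) + CrO4^2-(aq)
Ksp = [Tl^+]^2[CrO4^2-]
If s mol/L dissolves here, [Tl^+] = 0.022 + 2s ≈ 0.022, [CrO4^2-] = s (since the Tl^+ already present dominates).
Ksp ≈ (0.022)^2 × s
s = 3.1 × 10^-9 M
Check: 2s = 6.2 x 10^-9 ≪ 0.022, so the approximation is valid.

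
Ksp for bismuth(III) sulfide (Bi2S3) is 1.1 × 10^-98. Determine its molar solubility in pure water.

1.0 × 10^-20 M

Bi2S3(s) ⇌ 2 Bi^3+(aq) + 3 S^2-(aq)
Ksp = [Bi^3+]^2[S^2-]^3
With molar solubility s: [Bi^3+] = 2s, [S^2-] = 3s.
So Ksp = (2s)^2 × (3s)^3 = 108s^5
Solving, s = (1.1 × 10^-98/108)^(1/5) = 1.0 × 10^-20 M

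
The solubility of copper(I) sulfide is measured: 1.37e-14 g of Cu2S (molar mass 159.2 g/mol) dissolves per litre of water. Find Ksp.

Molar solubility s = (1.37 × 10^-14 g/L) / (159.2 g/mol) = 8.606 × 10^-17 M.
Cu2S(s) <=> 2 Cu^+ + S^2-
For each mole of Cu2S that dissolves: [Cu^+] = 2s, [S^2-] = s.
Ksp = [Cu^+]^2[S^2-]
Ksp = (2s)^2s = 4s^3
With s = 8.606 x 10^-17: Ksp = 2.55 × 10^-48

2.55 × 10^-48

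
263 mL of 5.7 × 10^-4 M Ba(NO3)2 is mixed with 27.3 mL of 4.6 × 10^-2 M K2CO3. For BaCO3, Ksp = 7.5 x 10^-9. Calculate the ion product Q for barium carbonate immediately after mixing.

Total volume = 263 + 27.3 = 290.3 mL.
[Ba^2+] = 5.7 x 10^-4 × (263/290.3) = 5.16 x 10^-4 M
[CO3^2-] = 4.6 × 10^-2 × (27.3/290.3) = 4.33 x 10^-3 M
BaCO3(s) <=> Ba^2+ + CO3^2-, so Q = [Ba^2+][CO3^2-]
Q = (5.16 × 10^-4)(4.33 × 10^-3) = 2.2 × 10^-6
Q > Ksp, so BaCO3 will precipitate.

Q ≈ 2.2 x 10^-6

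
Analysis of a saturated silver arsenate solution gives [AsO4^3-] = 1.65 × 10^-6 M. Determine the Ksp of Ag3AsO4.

Ag3AsO4(s) ⇌ 3 Ag^+ + AsO4^3-
Stoichiometry gives [Ag^+] = (3/1)[AsO4^3-] = 4.950 x 10^-6 M.
Ksp = [Ag^+]^3[AsO4^3-]
Ksp = (4.950 × 10^-6)^3 × 1.65 x 10^-6 = 2.00 × 10^-22

Ksp = 2.00e-22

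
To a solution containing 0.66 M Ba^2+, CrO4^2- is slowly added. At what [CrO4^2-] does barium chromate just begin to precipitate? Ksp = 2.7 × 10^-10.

BaCrO4(s) ⇌ Ba^2+(aq) + CrO4^2-(aq)
Ksp = [Ba^2+][CrO4^2-]
Precipitation begins when Q = Ksp. With [Ba^2+] = 0.66 M:
2.7 × 10^-10 = (0.66) × [CrO4^2-]
[CrO4^2-] = (2.7 × 10^-10 / 6.6 x 10^-1) = 4.1 × 10^-10 M

[CrO4^2-] = 4.1 × 10^-10 M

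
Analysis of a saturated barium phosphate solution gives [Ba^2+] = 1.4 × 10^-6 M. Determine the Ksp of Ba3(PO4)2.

Ksp = 2.4 x 10^-30

Ba3(PO4)2(s) <=> 3 Ba^2+(aq) + 2 PO4^3-(aq)
Stoichiometry gives [PO4^3-] = (2/3)[Ba^2+] = 9.33 x 10^-7 M.
Ksp = [Ba^2+]^3[PO4^3-]^2
Ksp = (1.4 x 10^-6)^3 × (9.33 × 10^-7)^2 = 2.4 × 10^-30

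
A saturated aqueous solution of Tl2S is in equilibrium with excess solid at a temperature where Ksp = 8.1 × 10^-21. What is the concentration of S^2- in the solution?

Tl2S(s) <=> 2 Tl^+(aq) + S^2-(aq)
Ksp = [Tl^+]^2[S^2-]
For each mole of Tl2S that dissolves: [Tl^+] = 2s, [S^2-] = s.
Substituting: Ksp = (2s)^2s = 4s^3
s = (8.1 × 10^-21 / 4)^(1/3) = 1.27 × 10^-7 M
[S^2-] = s = 1.3 x 10^-7 M

1.3 x 10^-7 M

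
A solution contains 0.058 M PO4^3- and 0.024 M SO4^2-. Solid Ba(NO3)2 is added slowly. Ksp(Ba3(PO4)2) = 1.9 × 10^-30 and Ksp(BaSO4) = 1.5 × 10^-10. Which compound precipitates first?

Ba3(PO4)2

Each salt begins to precipitate when Q = Ksp, i.e. when [Ba^2+] reaches its threshold.
For Ba3(PO4)2: 1.9 × 10^-30 = (0.058)^2 × [Ba^2+]^3  ⇒  [Ba^2+] = 8.3 × 10^-10 M.
For BaSO4: 1.5 × 10^-10 = 0.024 × [Ba^2+]  ⇒  [Ba^2+] = 6.3 x 10^-9 M.
The salt with the lower threshold [Ba^2+] precipitates first: Ba3(PO4)2.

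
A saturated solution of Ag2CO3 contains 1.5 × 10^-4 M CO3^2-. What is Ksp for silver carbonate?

1.4 × 10^-11

Ag2CO3(s) <=> 2 Ag^+ + CO3^2-
Stoichiometry gives [Ag^+] = (2/1)[CO3^2-] = 3.00 x 10^-4 M.
Ksp = [Ag^+]^2[CO3^2-]
Ksp = (3.00 x 10^-4)^2 × 1.5 × 10^-4 = 1.4 × 10^-11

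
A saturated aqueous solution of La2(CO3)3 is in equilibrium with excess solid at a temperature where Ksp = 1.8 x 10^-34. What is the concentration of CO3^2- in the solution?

La2(CO3)3(s) ⇌ 2 La^3+ + 3 CO3^2-
Ksp = [La^3+]^2[CO3^2-]^3
For each mole of La2(CO3)3 that dissolves: [La^3+] = 2s, [CO3^2-] = 3s.
Ksp = (2s)^2(3s)^3 = 108s^5
Solving, s = (1.8 x 10^-34/108)^(1/5) = 6.99 × 10^-8 M
[CO3^2-] = 3s = 2.1 x 10^-7 M

2.1 × 10^-7 M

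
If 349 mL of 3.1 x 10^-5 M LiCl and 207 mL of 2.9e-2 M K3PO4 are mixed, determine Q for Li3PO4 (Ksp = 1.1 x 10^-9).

Total volume = 349 + 207 = 556 mL.
[Li^+] = 3.1 × 10^-5 × (349/556) = 1.95 × 10^-5 M
[PO4^3-] = 2.9 × 10^-2 × (207/556) = 1.08 x 10^-2 M
Li3PO4(s) <=> 3 Li^+(aq) + PO4^3-(aq), so Q = [Li^+]^3[PO4^3-]
Q = (1.95 x 10^-5)^3(1.08 x 10^-2) = 8.0 × 10^-17
Q < Ksp, so no precipitate of Li3PO4 forms.

8.0 x 10^-17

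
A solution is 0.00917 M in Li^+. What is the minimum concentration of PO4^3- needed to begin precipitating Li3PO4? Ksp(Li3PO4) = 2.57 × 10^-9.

[PO4^3-] ≈ 3.33 × 10^-3 M

Li3PO4(s) <=> 3 Li^+ + PO4^3-
Ksp = [Li^+]^3[PO4^3-]
Precipitation begins when Q = Ksp. With [Li^+] = 0.00917 M:
2.57 × 10^-9 = (0.00917)^3 × [PO4^3-]
[PO4^3-] = (2.57 × 10^-9 / 7.711 × 10^-7) = 3.33 × 10^-3 M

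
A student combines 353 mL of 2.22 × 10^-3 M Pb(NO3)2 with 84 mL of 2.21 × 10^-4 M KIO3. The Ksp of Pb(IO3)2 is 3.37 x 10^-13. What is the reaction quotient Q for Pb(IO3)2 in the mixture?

Total volume = 353 + 84 = 437 mL.
[Pb^2+] = 2.22 x 10^-3 × (353/437) = 1.793 x 10^-3 M
[IO3^-] = 2.21 × 10^-4 × (84/437) = 4.248 x 10^-5 M
Pb(IO3)2(s) <=> Pb^2+(aq) + 2 IO3^-(aq), so Q = [Pb^2+][IO3^-]^2
Q = (1.793 x 10^-3)(4.248 × 10^-5)^2 = 3.24 x 10^-12
Q > Ksp, so Pb(IO3)2 will precipitate.

Q = 3.24 × 10^-12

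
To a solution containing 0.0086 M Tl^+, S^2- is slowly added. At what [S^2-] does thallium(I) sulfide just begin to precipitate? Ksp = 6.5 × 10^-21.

Tl2S(s) <=> 2 Tl^+(aq) + S^2-(aq)
Ksp = [Tl^+]^2[S^2-]
Precipitation begins when Q = Ksp. With [Tl^+] = 0.0086 M:
6.5 × 10^-21 = (0.0086)^2 × [S^2-]
[S^2-] = (6.5 × 10^-21 / 7.40 x 10^-5) = 8.8 x 10^-17 M

8.8 × 10^-17 M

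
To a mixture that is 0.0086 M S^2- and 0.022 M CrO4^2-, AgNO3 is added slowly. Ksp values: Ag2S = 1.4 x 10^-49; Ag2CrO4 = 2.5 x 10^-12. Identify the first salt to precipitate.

Each salt begins to precipitate when Q = Ksp, i.e. when [Ag^+] reaches its threshold.
For Ag2S: 1.4 x 10^-49 = 0.0086 × [Ag^+]^2  ⇒  [Ag^+] = 4.0 × 10^-24 M.
For Ag2CrO4: 2.5 x 10^-12 = 0.022 × [Ag^+]^2  ⇒  [Ag^+] = 1.1 × 10^-5 M.
The salt with the lower threshold [Ag^+] precipitates first: Ag2S.

Ag2S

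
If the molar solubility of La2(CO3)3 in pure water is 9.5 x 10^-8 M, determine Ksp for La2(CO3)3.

La2(CO3)3(s) <=> 2 La^3+(aq) + 3 CO3^2-(aq)
For each mole of La2(CO3)3 that dissolves: [La^3+] = 2s, [CO3^2-] = 3s.
Ksp = [La^3+]^2[CO3^2-]^3
Substituting: Ksp = (2s)^2(3s)^3 = 108s^5
Ksp = 108 × (9.5 × 10^-8)^5 = 8.4 × 10^-34

Ksp = 8.4 × 10^-34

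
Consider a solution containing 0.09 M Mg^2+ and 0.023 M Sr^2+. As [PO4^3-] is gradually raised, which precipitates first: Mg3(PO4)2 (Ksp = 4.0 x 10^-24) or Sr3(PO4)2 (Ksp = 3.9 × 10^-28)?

Precipitation of each salt starts when its ion product equals its Ksp.
For Mg3(PO4)2: 4.0 x 10^-24 = (0.09)^3 × [PO4^3-]^2  ⇒  [PO4^3-] = 7.4 x 10^-11 M.
For Sr3(PO4)2: 3.9 × 10^-28 = (0.023)^3 × [PO4^3-]^2  ⇒  [PO4^3-] = 5.7 x 10^-12 M.
The salt with the lower threshold [PO4^3-] precipitates first: Sr3(PO4)2.

Sr3(PO4)2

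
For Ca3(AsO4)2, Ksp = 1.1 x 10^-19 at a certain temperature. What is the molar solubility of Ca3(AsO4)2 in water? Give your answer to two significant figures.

s ≈ 6.3 × 10^-5 M

Ca3(AsO4)2(s) ⇌ 3 Ca^2+(aq) + 2 AsO4^3-(aq)
Ksp = [Ca^2+]^3[AsO4^3-]^2
If s mol/L of Ca3(AsO4)2 dissolves, [Ca^2+] = 3s and [AsO4^3-] = 2s.
So Ksp = (3s)^3 × (2s)^2 = 108s^5
s^5 = 1.1 x 10^-19 / 108, so s = 6.3 x 10^-5 M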